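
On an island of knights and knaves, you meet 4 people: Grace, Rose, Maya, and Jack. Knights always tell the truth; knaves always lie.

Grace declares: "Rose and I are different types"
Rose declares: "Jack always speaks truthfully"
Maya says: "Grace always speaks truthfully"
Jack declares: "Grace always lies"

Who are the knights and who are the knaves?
Grace is a knight.
Rose is a knave.
Maya is a knight.
Jack is a knave.

Verification:
- Grace (knight) says "Rose and I are different types" - this is TRUE because Grace is a knight and Rose is a knave.
- Rose (knave) says "Jack always speaks truthfully" - this is FALSE (a lie) because Jack is a knave.
- Maya (knight) says "Grace always speaks truthfully" - this is TRUE because Grace is a knight.
- Jack (knave) says "Grace always lies" - this is FALSE (a lie) because Grace is a knight.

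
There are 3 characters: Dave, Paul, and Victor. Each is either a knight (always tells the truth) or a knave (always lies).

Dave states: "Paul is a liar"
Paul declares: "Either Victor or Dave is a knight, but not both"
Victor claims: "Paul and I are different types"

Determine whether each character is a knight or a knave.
Dave is a knight.
Paul is a knave.
Victor is a knight.

Verification:
- Dave (knight) says "Paul is a liar" - this is TRUE because Paul is a knave.
- Paul (knave) says "Either Victor or Dave is a knight, but not both" - this is FALSE (a lie) because Victor is a knight and Dave is a knight.
- Victor (knight) says "Paul and I are different types" - this is TRUE because Victor is a knight and Paul is a knave.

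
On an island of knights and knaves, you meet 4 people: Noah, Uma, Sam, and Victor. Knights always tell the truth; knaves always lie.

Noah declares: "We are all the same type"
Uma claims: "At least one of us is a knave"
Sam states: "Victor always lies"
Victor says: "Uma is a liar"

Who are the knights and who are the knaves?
Noah is a knave.
Uma is a knight.
Sam is a knight.
Victor is a knave.

Verification:
- Noah (knave) says "We are all the same type" - this is FALSE (a lie) because Uma and Sam are knights and Noah and Victor are knaves.
- Uma (knight) says "At least one of us is a knave" - this is TRUE because Noah and Victor are knaves.
- Sam (knight) says "Victor always lies" - this is TRUE because Victor is a knave.
- Victor (knave) says "Uma is a liar" - this is FALSE (a lie) because Uma is a knight.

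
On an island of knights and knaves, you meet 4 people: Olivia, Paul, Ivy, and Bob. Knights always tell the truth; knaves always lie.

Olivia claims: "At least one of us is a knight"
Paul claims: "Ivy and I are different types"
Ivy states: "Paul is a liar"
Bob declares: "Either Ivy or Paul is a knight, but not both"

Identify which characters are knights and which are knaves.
Olivia is a knight.
Paul is a knight.
Ivy is a knave.
Bob is a knight.

Verification:
- Olivia (knight) says "At least one of us is a knight" - this is TRUE because Olivia, Paul, and Bob are knights.
- Paul (knight) says "Ivy and I are different types" - this is TRUE because Paul is a knight and Ivy is a knave.
- Ivy (knave) says "Paul is a liar" - this is FALSE (a lie) because Paul is a knight.
- Bob (knight) says "Either Ivy or Paul is a knight, but not both" - this is TRUE because Ivy is a knave and Paul is a knight.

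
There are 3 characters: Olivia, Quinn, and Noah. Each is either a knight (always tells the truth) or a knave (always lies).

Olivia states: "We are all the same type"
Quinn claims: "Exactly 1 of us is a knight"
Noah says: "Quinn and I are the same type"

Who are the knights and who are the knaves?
Olivia is a knave.
Quinn is a knight.
Noah is a knave.

Verification:
- Olivia (knave) says "We are all the same type" - this is FALSE (a lie) because Quinn is a knight and Olivia and Noah are knaves.
- Quinn (knight) says "Exactly 1 of us is a knight" - this is TRUE because there are 1 knights.
- Noah (knave) says "Quinn and I are the same type" - this is FALSE (a lie) because Noah is a knave and Quinn is a knight.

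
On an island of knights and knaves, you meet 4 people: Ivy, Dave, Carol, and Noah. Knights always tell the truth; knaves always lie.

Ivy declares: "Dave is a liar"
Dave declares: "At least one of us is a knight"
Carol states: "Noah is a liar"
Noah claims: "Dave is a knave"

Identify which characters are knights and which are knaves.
Ivy is a knave.
Dave is a knight.
Carol is a knight.
Noah is a knave.

Verification:
- Ivy (knave) says "Dave is a liar" - this is FALSE (a lie) because Dave is a knight.
- Dave (knight) says "At least one of us is a knight" - this is TRUE because Dave and Carol are knights.
- Carol (knight) says "Noah is a liar" - this is TRUE because Noah is a knave.
- Noah (knave) says "Dave is a knave" - this is FALSE (a lie) because Dave is a knight.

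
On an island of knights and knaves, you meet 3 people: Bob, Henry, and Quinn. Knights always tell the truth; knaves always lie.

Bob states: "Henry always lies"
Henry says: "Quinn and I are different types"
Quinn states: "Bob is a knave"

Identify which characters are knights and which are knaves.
Bob is a knight.
Henry is a knave.
Quinn is a knave.

Verification:
- Bob (knight) says "Henry always lies" - this is TRUE because Henry is a knave.
- Henry (knave) says "Quinn and I are different types" - this is FALSE (a lie) because Henry is a knave and Quinn is a knave.
- Quinn (knave) says "Bob is a knave" - this is FALSE (a lie) because Bob is a knight.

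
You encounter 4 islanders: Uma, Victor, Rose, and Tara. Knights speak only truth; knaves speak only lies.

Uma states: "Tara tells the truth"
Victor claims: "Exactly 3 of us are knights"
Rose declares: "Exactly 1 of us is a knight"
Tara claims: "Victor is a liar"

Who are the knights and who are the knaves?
Uma is a knight.
Victor is a knave.
Rose is a knave.
Tara is a knight.

Verification:
- Uma (knight) says "Tara tells the truth" - this is TRUE because Tara is a knight.
- Victor (knave) says "Exactly 3 of us are knights" - this is FALSE (a lie) because there are 2 knights.
- Rose (knave) says "Exactly 1 of us is a knight" - this is FALSE (a lie) because there are 2 knights.
- Tara (knight) says "Victor is a liar" - this is TRUE because Victor is a knave.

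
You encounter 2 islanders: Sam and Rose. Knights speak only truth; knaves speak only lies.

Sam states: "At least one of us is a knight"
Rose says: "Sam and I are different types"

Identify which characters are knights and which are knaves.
Sam is a knave.
Rose is a knave.

Verification:
- Sam (knave) says "At least one of us is a knight" - this is FALSE (a lie) because no one is a knight.
- Rose (knave) says "Sam and I are different types" - this is FALSE (a lie) because Rose is a knave and Sam is a knave.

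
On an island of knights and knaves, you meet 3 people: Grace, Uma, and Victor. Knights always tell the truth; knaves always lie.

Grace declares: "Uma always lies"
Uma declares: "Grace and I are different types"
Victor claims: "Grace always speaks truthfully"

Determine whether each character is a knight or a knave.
Grace is a knave.
Uma is a knight.
Victor is a knave.

Verification:
- Grace (knave) says "Uma always lies" - this is FALSE (a lie) because Uma is a knight.
- Uma (knight) says "Grace and I are different types" - this is TRUE because Uma is a knight and Grace is a knave.
- Victor (knave) says "Grace always speaks truthfully" - this is FALSE (a lie) because Grace is a knave.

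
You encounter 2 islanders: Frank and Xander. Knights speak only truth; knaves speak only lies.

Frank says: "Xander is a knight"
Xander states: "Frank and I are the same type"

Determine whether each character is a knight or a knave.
Frank is a knight.
Xander is a knight.

Verification:
- Frank (knight) says "Xander is a knight" - this is TRUE because Xander is a knight.
- Xander (knight) says "Frank and I are the same type" - this is TRUE because Xander is a knight and Frank is a knight.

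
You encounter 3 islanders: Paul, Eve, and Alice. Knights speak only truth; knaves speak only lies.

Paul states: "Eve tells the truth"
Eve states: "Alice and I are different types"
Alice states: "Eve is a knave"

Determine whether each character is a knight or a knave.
Paul is a knight.
Eve is a knight.
Alice is a knave.

Verification:
- Paul (knight) says "Eve tells the truth" - this is TRUE because Eve is a knight.
- Eve (knight) says "Alice and I are different types" - this is TRUE because Eve is a knight and Alice is a knave.
- Alice (knave) says "Eve is a knave" - this is FALSE (a lie) because Eve is a knight.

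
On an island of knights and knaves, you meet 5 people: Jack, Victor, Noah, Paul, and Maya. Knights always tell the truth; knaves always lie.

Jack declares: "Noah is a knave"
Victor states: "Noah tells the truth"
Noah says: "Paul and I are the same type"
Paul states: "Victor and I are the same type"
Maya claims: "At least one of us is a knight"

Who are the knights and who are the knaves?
Jack is a knave.
Victor is a knight.
Noah is a knight.
Paul is a knight.
Maya is a knight.

Verification:
- Jack (knave) says "Noah is a knave" - this is FALSE (a lie) because Noah is a knight.
- Victor (knight) says "Noah tells the truth" - this is TRUE because Noah is a knight.
- Noah (knight) says "Paul and I are the same type" - this is TRUE because Noah is a knight and Paul is a knight.
- Paul (knight) says "Victor and I are the same type" - this is TRUE because Paul is a knight and Victor is a knight.
- Maya (knight) says "At least one of us is a knight" - this is TRUE because Victor, Noah, Paul, and Maya are knights.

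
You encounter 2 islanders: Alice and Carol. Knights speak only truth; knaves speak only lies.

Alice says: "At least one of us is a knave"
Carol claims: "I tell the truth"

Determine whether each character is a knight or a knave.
Alice is a knight.
Carol is a knave.

Verification:
- Alice (knight) says "At least one of us is a knave" - this is TRUE because Carol is a knave.
- Carol (knave) says "I tell the truth" - this is FALSE (a lie) because Carol is a knave.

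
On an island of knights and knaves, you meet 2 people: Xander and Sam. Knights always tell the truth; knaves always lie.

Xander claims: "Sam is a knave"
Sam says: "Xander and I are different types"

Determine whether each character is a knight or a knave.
Xander is a knave.
Sam is a knight.

Verification:
- Xander (knave) says "Sam is a knave" - this is FALSE (a lie) because Sam is a knight.
- Sam (knight) says "Xander and I are different types" - this is TRUE because Sam is a knight and Xander is a knave.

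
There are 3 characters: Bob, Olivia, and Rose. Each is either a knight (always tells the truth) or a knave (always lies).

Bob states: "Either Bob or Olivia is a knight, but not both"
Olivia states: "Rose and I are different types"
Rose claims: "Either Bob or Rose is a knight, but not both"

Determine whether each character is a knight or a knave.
Bob is a knave.
Olivia is a knave.
Rose is a knave.

Verification:
- Bob (knave) says "Either Bob or Olivia is a knight, but not both" - this is FALSE (a lie) because Bob is a knave and Olivia is a knave.
- Olivia (knave) says "Rose and I are different types" - this is FALSE (a lie) because Olivia is a knave and Rose is a knave.
- Rose (knave) says "Either Bob or Rose is a knight, but not both" - this is FALSE (a lie) because Bob is a knave and Rose is a knave.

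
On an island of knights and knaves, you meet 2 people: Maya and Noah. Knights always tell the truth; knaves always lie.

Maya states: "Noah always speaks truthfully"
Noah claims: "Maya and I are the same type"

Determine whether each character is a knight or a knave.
Maya is a knight.
Noah is a knight.

Verification:
- Maya (knight) says "Noah always speaks truthfully" - this is TRUE because Noah is a knight.
- Noah (knight) says "Maya and I are the same type" - this is TRUE because Noah is a knight and Maya is a knight.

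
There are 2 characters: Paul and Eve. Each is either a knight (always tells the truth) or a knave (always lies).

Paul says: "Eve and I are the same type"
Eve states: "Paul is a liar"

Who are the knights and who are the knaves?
Paul is a knave.
Eve is a knight.

Verification:
- Paul (knave) says "Eve and I are the same type" - this is FALSE (a lie) because Paul is a knave and Eve is a knight.
- Eve (knight) says "Paul is a liar" - this is TRUE because Paul is a knave.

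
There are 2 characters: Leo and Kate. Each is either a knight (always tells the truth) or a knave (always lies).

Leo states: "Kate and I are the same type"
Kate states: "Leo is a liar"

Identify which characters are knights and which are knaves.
Leo is a knave.
Kate is a knight.

Verification:
- Leo (knave) says "Kate and I are the same type" - this is FALSE (a lie) because Leo is a knave and Kate is a knight.
- Kate (knight) says "Leo is a liar" - this is TRUE because Leo is a knave.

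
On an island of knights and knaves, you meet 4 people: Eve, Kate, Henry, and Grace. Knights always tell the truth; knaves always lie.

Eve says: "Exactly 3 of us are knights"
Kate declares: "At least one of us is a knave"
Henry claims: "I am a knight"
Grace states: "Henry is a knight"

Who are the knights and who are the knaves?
Eve is a knave.
Kate is a knight.
Henry is a knave.
Grace is a knave.

Verification:
- Eve (knave) says "Exactly 3 of us are knights" - this is FALSE (a lie) because there are 1 knights.
- Kate (knight) says "At least one of us is a knave" - this is TRUE because Eve, Henry, and Grace are knaves.
- Henry (knave) says "I am a knight" - this is FALSE (a lie) because Henry is a knave.
- Grace (knave) says "Henry is a knight" - this is FALSE (a lie) because Henry is a knave.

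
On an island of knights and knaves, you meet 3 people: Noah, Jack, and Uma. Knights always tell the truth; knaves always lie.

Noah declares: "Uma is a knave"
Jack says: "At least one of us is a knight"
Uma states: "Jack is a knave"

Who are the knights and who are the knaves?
Noah is a knight.
Jack is a knight.
Uma is a knave.

Verification:
- Noah (knight) says "Uma is a knave" - this is TRUE because Uma is a knave.
- Jack (knight) says "At least one of us is a knight" - this is TRUE because Noah and Jack are knights.
- Uma (knave) says "Jack is a knave" - this is FALSE (a lie) because Jack is a knight.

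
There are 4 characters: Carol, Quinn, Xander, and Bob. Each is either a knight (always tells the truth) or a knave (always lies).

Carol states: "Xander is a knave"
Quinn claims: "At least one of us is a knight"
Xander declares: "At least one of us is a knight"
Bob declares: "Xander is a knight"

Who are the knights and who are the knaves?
Carol is a knave.
Quinn is a knight.
Xander is a knight.
Bob is a knight.

Verification:
- Carol (knave) says "Xander is a knave" - this is FALSE (a lie) because Xander is a knight.
- Quinn (knight) says "At least one of us is a knight" - this is TRUE because Quinn, Xander, and Bob are knights.
- Xander (knight) says "At least one of us is a knight" - this is TRUE because Quinn, Xander, and Bob are knights.
- Bob (knight) says "Xander is a knight" - this is TRUE because Xander is a knight.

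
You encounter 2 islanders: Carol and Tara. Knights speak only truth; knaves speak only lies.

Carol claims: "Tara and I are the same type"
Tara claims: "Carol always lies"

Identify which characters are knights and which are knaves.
Carol is a knave.
Tara is a knight.

Verification:
- Carol (knave) says "Tara and I are the same type" - this is FALSE (a lie) because Carol is a knave and Tara is a knight.
- Tara (knight) says "Carol always lies" - this is TRUE because Carol is a knave.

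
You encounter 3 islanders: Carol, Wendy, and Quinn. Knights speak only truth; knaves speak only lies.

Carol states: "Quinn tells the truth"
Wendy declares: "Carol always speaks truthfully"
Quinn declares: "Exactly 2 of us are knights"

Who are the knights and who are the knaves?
Carol is a knave.
Wendy is a knave.
Quinn is a knave.

Verification:
- Carol (knave) says "Quinn tells the truth" - this is FALSE (a lie) because Quinn is a knave.
- Wendy (knave) says "Carol always speaks truthfully" - this is FALSE (a lie) because Carol is a knave.
- Quinn (knave) says "Exactly 2 of us are knights" - this is FALSE (a lie) because there are 0 knights.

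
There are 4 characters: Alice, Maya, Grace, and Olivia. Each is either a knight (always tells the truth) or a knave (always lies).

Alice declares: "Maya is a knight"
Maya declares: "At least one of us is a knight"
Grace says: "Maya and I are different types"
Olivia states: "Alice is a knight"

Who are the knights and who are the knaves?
Alice is a knave.
Maya is a knave.
Grace is a knave.
Olivia is a knave.

Verification:
- Alice (knave) says "Maya is a knight" - this is FALSE (a lie) because Maya is a knave.
- Maya (knave) says "At least one of us is a knight" - this is FALSE (a lie) because no one is a knight.
- Grace (knave) says "Maya and I are different types" - this is FALSE (a lie) because Grace is a knave and Maya is a knave.
- Olivia (knave) says "Alice is a knight" - this is FALSE (a lie) because Alice is a knave.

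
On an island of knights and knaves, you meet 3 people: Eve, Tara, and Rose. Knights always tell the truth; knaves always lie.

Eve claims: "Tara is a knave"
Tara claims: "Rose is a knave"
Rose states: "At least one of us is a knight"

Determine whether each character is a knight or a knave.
Eve is a knight.
Tara is a knave.
Rose is a knight.

Verification:
- Eve (knight) says "Tara is a knave" - this is TRUE because Tara is a knave.
- Tara (knave) says "Rose is a knave" - this is FALSE (a lie) because Rose is a knight.
- Rose (knight) says "At least one of us is a knight" - this is TRUE because Eve and Rose are knights.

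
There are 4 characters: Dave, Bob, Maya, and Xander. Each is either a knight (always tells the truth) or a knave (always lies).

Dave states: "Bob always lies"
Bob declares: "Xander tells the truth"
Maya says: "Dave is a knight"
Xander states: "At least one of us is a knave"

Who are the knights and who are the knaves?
Dave is a knave.
Bob is a knight.
Maya is a knave.
Xander is a knight.

Verification:
- Dave (knave) says "Bob always lies" - this is FALSE (a lie) because Bob is a knight.
- Bob (knight) says "Xander tells the truth" - this is TRUE because Xander is a knight.
- Maya (knave) says "Dave is a knight" - this is FALSE (a lie) because Dave is a knave.
- Xander (knight) says "At least one of us is a knave" - this is TRUE because Dave and Maya are knaves.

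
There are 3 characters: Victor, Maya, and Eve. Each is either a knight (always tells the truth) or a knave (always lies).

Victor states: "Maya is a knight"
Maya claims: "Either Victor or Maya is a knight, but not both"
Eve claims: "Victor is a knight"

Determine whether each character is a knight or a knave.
Victor is a knave.
Maya is a knave.
Eve is a knave.

Verification:
- Victor (knave) says "Maya is a knight" - this is FALSE (a lie) because Maya is a knave.
- Maya (knave) says "Either Victor or Maya is a knight, but not both" - this is FALSE (a lie) because Victor is a knave and Maya is a knave.
- Eve (knave) says "Victor is a knight" - this is FALSE (a lie) because Victor is a knave.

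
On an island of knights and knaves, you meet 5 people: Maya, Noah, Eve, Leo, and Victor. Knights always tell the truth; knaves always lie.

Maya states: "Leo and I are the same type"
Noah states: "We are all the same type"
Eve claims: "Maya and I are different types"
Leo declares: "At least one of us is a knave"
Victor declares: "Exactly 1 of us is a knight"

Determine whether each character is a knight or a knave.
Maya is a knave.
Noah is a knave.
Eve is a knight.
Leo is a knight.
Victor is a knave.

Verification:
- Maya (knave) says "Leo and I are the same type" - this is FALSE (a lie) because Maya is a knave and Leo is a knight.
- Noah (knave) says "We are all the same type" - this is FALSE (a lie) because Eve and Leo are knights and Maya, Noah, and Victor are knaves.
- Eve (knight) says "Maya and I are different types" - this is TRUE because Eve is a knight and Maya is a knave.
- Leo (knight) says "At least one of us is a knave" - this is TRUE because Maya, Noah, and Victor are knaves.
- Victor (knave) says "Exactly 1 of us is a knight" - this is FALSE (a lie) because there are 2 knights.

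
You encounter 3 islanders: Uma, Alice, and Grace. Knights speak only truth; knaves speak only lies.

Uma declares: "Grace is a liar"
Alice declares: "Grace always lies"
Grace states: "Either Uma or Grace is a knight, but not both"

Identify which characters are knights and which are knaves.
Uma is a knave.
Alice is a knave.
Grace is a knight.

Verification:
- Uma (knave) says "Grace is a liar" - this is FALSE (a lie) because Grace is a knight.
- Alice (knave) says "Grace always lies" - this is FALSE (a lie) because Grace is a knight.
- Grace (knight) says "Either Uma or Grace is a knight, but not both" - this is TRUE because Uma is a knave and Grace is a knight.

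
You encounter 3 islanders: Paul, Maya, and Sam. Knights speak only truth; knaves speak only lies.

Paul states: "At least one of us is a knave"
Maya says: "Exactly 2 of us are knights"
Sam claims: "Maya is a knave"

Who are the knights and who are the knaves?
Paul is a knight.
Maya is a knight.
Sam is a knave.

Verification:
- Paul (knight) says "At least one of us is a knave" - this is TRUE because Sam is a knave.
- Maya (knight) says "Exactly 2 of us are knights" - this is TRUE because there are 2 knights.
- Sam (knave) says "Maya is a knave" - this is FALSE (a lie) because Maya is a knight.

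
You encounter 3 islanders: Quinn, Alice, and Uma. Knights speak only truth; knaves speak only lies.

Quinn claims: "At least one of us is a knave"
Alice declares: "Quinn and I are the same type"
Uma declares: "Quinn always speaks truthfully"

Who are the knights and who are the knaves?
Quinn is a knight.
Alice is a knave.
Uma is a knight.

Verification:
- Quinn (knight) says "At least one of us is a knave" - this is TRUE because Alice is a knave.
- Alice (knave) says "Quinn and I are the same type" - this is FALSE (a lie) because Alice is a knave and Quinn is a knight.
- Uma (knight) says "Quinn always speaks truthfully" - this is TRUE because Quinn is a knight.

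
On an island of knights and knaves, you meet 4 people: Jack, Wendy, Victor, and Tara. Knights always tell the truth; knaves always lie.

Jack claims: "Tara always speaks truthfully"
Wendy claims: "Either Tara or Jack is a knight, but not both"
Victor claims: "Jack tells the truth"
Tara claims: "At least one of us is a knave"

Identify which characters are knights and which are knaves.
Jack is a knight.
Wendy is a knave.
Victor is a knight.
Tara is a knight.

Verification:
- Jack (knight) says "Tara always speaks truthfully" - this is TRUE because Tara is a knight.
- Wendy (knave) says "Either Tara or Jack is a knight, but not both" - this is FALSE (a lie) because Tara is a knight and Jack is a knight.
- Victor (knight) says "Jack tells the truth" - this is TRUE because Jack is a knight.
- Tara (knight) says "At least one of us is a knave" - this is TRUE because Wendy is a knave.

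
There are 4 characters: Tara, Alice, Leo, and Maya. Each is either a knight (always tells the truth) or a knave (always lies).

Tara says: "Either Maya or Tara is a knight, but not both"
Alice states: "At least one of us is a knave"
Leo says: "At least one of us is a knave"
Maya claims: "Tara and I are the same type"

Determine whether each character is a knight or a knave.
Tara is a knight.
Alice is a knight.
Leo is a knight.
Maya is a knave.

Verification:
- Tara (knight) says "Either Maya or Tara is a knight, but not both" - this is TRUE because Maya is a knave and Tara is a knight.
- Alice (knight) says "At least one of us is a knave" - this is TRUE because Maya is a knave.
- Leo (knight) says "At least one of us is a knave" - this is TRUE because Maya is a knave.
- Maya (knave) says "Tara and I are the same type" - this is FALSE (a lie) because Maya is a knave and Tara is a knight.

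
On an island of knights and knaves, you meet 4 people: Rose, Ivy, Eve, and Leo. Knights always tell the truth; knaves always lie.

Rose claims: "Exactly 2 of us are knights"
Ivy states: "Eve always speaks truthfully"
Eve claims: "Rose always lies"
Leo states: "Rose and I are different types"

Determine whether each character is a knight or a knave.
Rose is a knave.
Ivy is a knight.
Eve is a knight.
Leo is a knight.

Verification:
- Rose (knave) says "Exactly 2 of us are knights" - this is FALSE (a lie) because there are 3 knights.
- Ivy (knight) says "Eve always speaks truthfully" - this is TRUE because Eve is a knight.
- Eve (knight) says "Rose always lies" - this is TRUE because Rose is a knave.
- Leo (knight) says "Rose and I are different types" - this is TRUE because Leo is a knight and Rose is a knave.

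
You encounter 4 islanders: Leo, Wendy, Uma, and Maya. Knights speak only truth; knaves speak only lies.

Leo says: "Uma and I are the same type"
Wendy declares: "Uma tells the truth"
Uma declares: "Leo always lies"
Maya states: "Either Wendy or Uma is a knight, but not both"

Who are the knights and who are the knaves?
Leo is a knave.
Wendy is a knight.
Uma is a knight.
Maya is a knave.

Verification:
- Leo (knave) says "Uma and I are the same type" - this is FALSE (a lie) because Leo is a knave and Uma is a knight.
- Wendy (knight) says "Uma tells the truth" - this is TRUE because Uma is a knight.
- Uma (knight) says "Leo always lies" - this is TRUE because Leo is a knave.
- Maya (knave) says "Either Wendy or Uma is a knight, but not both" - this is FALSE (a lie) because Wendy is a knight and Uma is a knight.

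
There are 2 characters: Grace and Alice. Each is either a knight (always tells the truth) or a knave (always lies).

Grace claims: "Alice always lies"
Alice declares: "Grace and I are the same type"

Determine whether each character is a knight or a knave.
Grace is a knight.
Alice is a knave.

Verification:
- Grace (knight) says "Alice always lies" - this is TRUE because Alice is a knave.
- Alice (knave) says "Grace and I are the same type" - this is FALSE (a lie) because Alice is a knave and Grace is a knight.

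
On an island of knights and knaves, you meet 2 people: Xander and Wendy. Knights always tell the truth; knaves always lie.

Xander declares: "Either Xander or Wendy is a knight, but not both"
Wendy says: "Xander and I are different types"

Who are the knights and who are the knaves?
Xander is a knave.
Wendy is a knave.

Verification:
- Xander (knave) says "Either Xander or Wendy is a knight, but not both" - this is FALSE (a lie) because Xander is a knave and Wendy is a knave.
- Wendy (knave) says "Xander and I are different types" - this is FALSE (a lie) because Wendy is a knave and Xander is a knave.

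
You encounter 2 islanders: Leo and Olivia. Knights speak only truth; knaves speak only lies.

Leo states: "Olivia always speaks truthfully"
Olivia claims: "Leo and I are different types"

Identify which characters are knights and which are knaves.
Leo is a knave.
Olivia is a knave.

Verification:
- Leo (knave) says "Olivia always speaks truthfully" - this is FALSE (a lie) because Olivia is a knave.
- Olivia (knave) says "Leo and I are different types" - this is FALSE (a lie) because Olivia is a knave and Leo is a knave.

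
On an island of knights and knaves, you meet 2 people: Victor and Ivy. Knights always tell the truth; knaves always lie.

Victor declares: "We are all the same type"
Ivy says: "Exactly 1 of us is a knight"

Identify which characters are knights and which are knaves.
Victor is a knave.
Ivy is a knight.

Verification:
- Victor (knave) says "We are all the same type" - this is FALSE (a lie) because Ivy is a knight and Victor is a knave.
- Ivy (knight) says "Exactly 1 of us is a knight" - this is TRUE because there are 1 knights.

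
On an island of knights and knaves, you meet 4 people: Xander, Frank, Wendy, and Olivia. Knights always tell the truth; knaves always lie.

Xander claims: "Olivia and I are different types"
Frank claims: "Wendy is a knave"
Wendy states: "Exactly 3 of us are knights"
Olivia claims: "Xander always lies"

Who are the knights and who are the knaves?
Xander is a knight.
Frank is a knight.
Wendy is a knave.
Olivia is a knave.

Verification:
- Xander (knight) says "Olivia and I are different types" - this is TRUE because Xander is a knight and Olivia is a knave.
- Frank (knight) says "Wendy is a knave" - this is TRUE because Wendy is a knave.
- Wendy (knave) says "Exactly 3 of us are knights" - this is FALSE (a lie) because there are 2 knights.
- Olivia (knave) says "Xander always lies" - this is FALSE (a lie) because Xander is a knight.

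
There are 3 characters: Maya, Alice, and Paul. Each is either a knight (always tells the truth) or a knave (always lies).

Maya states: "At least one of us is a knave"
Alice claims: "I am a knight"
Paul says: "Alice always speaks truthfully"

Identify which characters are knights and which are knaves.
Maya is a knight.
Alice is a knave.
Paul is a knave.

Verification:
- Maya (knight) says "At least one of us is a knave" - this is TRUE because Alice and Paul are knaves.
- Alice (knave) says "I am a knight" - this is FALSE (a lie) because Alice is a knave.
- Paul (knave) says "Alice always speaks truthfully" - this is FALSE (a lie) because Alice is a knave.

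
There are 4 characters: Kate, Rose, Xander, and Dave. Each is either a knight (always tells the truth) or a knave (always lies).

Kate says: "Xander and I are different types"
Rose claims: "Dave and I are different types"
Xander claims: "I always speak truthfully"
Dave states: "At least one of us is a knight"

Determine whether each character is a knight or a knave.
Kate is a knave.
Rose is a knave.
Xander is a knave.
Dave is a knave.

Verification:
- Kate (knave) says "Xander and I are different types" - this is FALSE (a lie) because Kate is a knave and Xander is a knave.
- Rose (knave) says "Dave and I are different types" - this is FALSE (a lie) because Rose is a knave and Dave is a knave.
- Xander (knave) says "I always speak truthfully" - this is FALSE (a lie) because Xander is a knave.
- Dave (knave) says "At least one of us is a knight" - this is FALSE (a lie) because no one is a knight.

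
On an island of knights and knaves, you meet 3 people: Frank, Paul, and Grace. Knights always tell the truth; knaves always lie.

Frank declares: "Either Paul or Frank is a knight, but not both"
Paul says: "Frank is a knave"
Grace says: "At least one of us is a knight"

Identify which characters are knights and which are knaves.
Frank is a knight.
Paul is a knave.
Grace is a knight.

Verification:
- Frank (knight) says "Either Paul or Frank is a knight, but not both" - this is TRUE because Paul is a knave and Frank is a knight.
- Paul (knave) says "Frank is a knave" - this is FALSE (a lie) because Frank is a knight.
- Grace (knight) says "At least one of us is a knight" - this is TRUE because Frank and Grace are knights.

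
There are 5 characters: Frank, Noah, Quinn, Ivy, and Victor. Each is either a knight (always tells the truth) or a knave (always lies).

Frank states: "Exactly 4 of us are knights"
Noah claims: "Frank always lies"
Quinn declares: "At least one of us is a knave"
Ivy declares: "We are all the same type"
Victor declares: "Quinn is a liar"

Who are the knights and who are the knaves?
Frank is a knave.
Noah is a knight.
Quinn is a knight.
Ivy is a knave.
Victor is a knave.

Verification:
- Frank (knave) says "Exactly 4 of us are knights" - this is FALSE (a lie) because there are 2 knights.
- Noah (knight) says "Frank always lies" - this is TRUE because Frank is a knave.
- Quinn (knight) says "At least one of us is a knave" - this is TRUE because Frank, Ivy, and Victor are knaves.
- Ivy (knave) says "We are all the same type" - this is FALSE (a lie) because Noah and Quinn are knights and Frank, Ivy, and Victor are knaves.
- Victor (knave) says "Quinn is a liar" - this is FALSE (a lie) because Quinn is a knight.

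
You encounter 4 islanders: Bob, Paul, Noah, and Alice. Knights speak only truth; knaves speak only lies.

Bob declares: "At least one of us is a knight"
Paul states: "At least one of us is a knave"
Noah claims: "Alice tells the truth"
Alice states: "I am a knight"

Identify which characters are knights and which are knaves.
Bob is a knight.
Paul is a knight.
Noah is a knave.
Alice is a knave.

Verification:
- Bob (knight) says "At least one of us is a knight" - this is TRUE because Bob and Paul are knights.
- Paul (knight) says "At least one of us is a knave" - this is TRUE because Noah and Alice are knaves.
- Noah (knave) says "Alice tells the truth" - this is FALSE (a lie) because Alice is a knave.
- Alice (knave) says "I am a knight" - this is FALSE (a lie) because Alice is a knave.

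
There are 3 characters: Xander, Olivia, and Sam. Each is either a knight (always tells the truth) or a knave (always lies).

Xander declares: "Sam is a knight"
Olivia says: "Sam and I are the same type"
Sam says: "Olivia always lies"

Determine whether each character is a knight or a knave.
Xander is a knight.
Olivia is a knave.
Sam is a knight.

Verification:
- Xander (knight) says "Sam is a knight" - this is TRUE because Sam is a knight.
- Olivia (knave) says "Sam and I are the same type" - this is FALSE (a lie) because Olivia is a knave and Sam is a knight.
- Sam (knight) says "Olivia always lies" - this is TRUE because Olivia is a knave.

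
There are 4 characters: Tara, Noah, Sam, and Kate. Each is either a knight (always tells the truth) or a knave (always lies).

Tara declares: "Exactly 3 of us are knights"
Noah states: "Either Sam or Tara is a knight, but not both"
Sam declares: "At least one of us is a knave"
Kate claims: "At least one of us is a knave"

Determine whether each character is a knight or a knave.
Tara is a knight.
Noah is a knave.
Sam is a knight.
Kate is a knight.

Verification:
- Tara (knight) says "Exactly 3 of us are knights" - this is TRUE because there are 3 knights.
- Noah (knave) says "Either Sam or Tara is a knight, but not both" - this is FALSE (a lie) because Sam is a knight and Tara is a knight.
- Sam (knight) says "At least one of us is a knave" - this is TRUE because Noah is a knave.
- Kate (knight) says "At least one of us is a knave" - this is TRUE because Noah is a knave.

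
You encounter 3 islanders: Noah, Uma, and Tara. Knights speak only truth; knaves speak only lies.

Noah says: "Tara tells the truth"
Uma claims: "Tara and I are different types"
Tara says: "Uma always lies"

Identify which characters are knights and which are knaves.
Noah is a knave.
Uma is a knight.
Tara is a knave.

Verification:
- Noah (knave) says "Tara tells the truth" - this is FALSE (a lie) because Tara is a knave.
- Uma (knight) says "Tara and I are different types" - this is TRUE because Uma is a knight and Tara is a knave.
- Tara (knave) says "Uma always lies" - this is FALSE (a lie) because Uma is a knight.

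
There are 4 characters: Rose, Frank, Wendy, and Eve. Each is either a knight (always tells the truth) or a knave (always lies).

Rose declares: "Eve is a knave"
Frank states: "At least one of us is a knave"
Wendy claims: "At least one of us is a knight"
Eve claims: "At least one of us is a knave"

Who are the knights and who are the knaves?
Rose is a knave.
Frank is a knight.
Wendy is a knight.
Eve is a knight.

Verification:
- Rose (knave) says "Eve is a knave" - this is FALSE (a lie) because Eve is a knight.
- Frank (knight) says "At least one of us is a knave" - this is TRUE because Rose is a knave.
- Wendy (knight) says "At least one of us is a knight" - this is TRUE because Frank, Wendy, and Eve are knights.
- Eve (knight) says "At least one of us is a knave" - this is TRUE because Rose is a knave.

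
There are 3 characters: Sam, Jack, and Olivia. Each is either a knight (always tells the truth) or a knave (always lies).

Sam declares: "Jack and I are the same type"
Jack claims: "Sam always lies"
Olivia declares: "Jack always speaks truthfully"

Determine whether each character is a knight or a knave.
Sam is a knave.
Jack is a knight.
Olivia is a knight.

Verification:
- Sam (knave) says "Jack and I are the same type" - this is FALSE (a lie) because Sam is a knave and Jack is a knight.
- Jack (knight) says "Sam always lies" - this is TRUE because Sam is a knave.
- Olivia (knight) says "Jack always speaks truthfully" - this is TRUE because Jack is a knight.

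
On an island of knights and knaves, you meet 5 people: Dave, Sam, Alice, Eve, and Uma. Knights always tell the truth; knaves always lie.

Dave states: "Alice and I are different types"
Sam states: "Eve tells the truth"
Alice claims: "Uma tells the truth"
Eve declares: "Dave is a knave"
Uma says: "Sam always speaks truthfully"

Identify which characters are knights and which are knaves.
Dave is a knight.
Sam is a knave.
Alice is a knave.
Eve is a knave.
Uma is a knave.

Verification:
- Dave (knight) says "Alice and I are different types" - this is TRUE because Dave is a knight and Alice is a knave.
- Sam (knave) says "Eve tells the truth" - this is FALSE (a lie) because Eve is a knave.
- Alice (knave) says "Uma tells the truth" - this is FALSE (a lie) because Uma is a knave.
- Eve (knave) says "Dave is a knave" - this is FALSE (a lie) because Dave is a knight.
- Uma (knave) says "Sam always speaks truthfully" - this is FALSE (a lie) because Sam is a knave.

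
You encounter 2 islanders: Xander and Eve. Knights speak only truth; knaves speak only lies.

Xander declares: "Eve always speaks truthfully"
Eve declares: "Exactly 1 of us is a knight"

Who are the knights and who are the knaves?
Xander is a knave.
Eve is a knave.

Verification:
- Xander (knave) says "Eve always speaks truthfully" - this is FALSE (a lie) because Eve is a knave.
- Eve (knave) says "Exactly 1 of us is a knight" - this is FALSE (a lie) because there are 0 knights.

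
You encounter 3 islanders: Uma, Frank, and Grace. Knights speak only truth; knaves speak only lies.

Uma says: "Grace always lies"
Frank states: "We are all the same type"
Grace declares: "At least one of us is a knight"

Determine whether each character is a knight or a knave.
Uma is a knave.
Frank is a knave.
Grace is a knight.

Verification:
- Uma (knave) says "Grace always lies" - this is FALSE (a lie) because Grace is a knight.
- Frank (knave) says "We are all the same type" - this is FALSE (a lie) because Grace is a knight and Uma and Frank are knaves.
- Grace (knight) says "At least one of us is a knight" - this is TRUE because Grace is a knight.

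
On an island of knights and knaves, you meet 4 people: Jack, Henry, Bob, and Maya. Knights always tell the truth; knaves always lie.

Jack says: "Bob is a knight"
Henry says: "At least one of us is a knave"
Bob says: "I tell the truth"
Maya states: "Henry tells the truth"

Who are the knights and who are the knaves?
Jack is a knave.
Henry is a knight.
Bob is a knave.
Maya is a knight.

Verification:
- Jack (knave) says "Bob is a knight" - this is FALSE (a lie) because Bob is a knave.
- Henry (knight) says "At least one of us is a knave" - this is TRUE because Jack and Bob are knaves.
- Bob (knave) says "I tell the truth" - this is FALSE (a lie) because Bob is a knave.
- Maya (knight) says "Henry tells the truth" - this is TRUE because Henry is a knight.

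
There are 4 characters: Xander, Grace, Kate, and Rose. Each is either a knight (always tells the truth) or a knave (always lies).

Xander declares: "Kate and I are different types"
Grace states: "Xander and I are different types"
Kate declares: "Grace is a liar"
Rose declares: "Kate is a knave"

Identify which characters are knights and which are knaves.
Xander is a knave.
Grace is a knight.
Kate is a knave.
Rose is a knight.

Verification:
- Xander (knave) says "Kate and I are different types" - this is FALSE (a lie) because Xander is a knave and Kate is a knave.
- Grace (knight) says "Xander and I are different types" - this is TRUE because Grace is a knight and Xander is a knave.
- Kate (knave) says "Grace is a liar" - this is FALSE (a lie) because Grace is a knight.
- Rose (knight) says "Kate is a knave" - this is TRUE because Kate is a knave.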